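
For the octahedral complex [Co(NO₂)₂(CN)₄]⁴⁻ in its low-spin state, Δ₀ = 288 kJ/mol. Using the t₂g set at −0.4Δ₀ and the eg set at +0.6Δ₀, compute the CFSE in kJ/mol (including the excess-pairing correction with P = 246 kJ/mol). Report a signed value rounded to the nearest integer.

-272

Ligand charges: 2×(-1) from NO₂⁻ and 4×(-1) from CN⁻ sum to -6; with overall charge -4, Co is +2.
Co²⁺: group 9, so d-count = 9 − 2 = 7.
Configuration: t₂g⁶ eg¹.
CFSE(orbital) = 6×(-0.4Δ₀) + 1×(0.6Δ₀) = -1.8Δ₀; with Δ₀ = 288 kJ/mol that is -518 kJ/mol.
Pairing penalty: 3 pairs vs 2 in the high-spin reference → 1 extra × P = 246 kJ/mol.
Net CFSE = -518 + 246 = -272 kJ/mol.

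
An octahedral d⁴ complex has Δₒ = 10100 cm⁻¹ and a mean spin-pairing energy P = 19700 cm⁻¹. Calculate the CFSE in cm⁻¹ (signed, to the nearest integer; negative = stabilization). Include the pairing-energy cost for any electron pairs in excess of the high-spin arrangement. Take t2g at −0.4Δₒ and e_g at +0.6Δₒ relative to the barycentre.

Here Δₒ < P (10100 < 19700), so the high-spin state is favoured.
That gives t2g^3 e_g^1.
Orbital CFSE = -0.6Δₒ = -0.6 × 10100 = -6060 cm⁻¹.
High-spin has no excess pairs, so no pairing correction applies.

-6060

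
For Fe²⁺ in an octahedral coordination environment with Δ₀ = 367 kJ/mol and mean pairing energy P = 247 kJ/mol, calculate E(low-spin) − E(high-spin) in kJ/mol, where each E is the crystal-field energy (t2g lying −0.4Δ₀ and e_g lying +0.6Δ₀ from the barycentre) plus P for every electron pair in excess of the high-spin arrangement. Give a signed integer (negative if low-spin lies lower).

Fe²⁺: group 8, so d-count = 8 − 2 = 6.
In the high-spin limit (t2g^4 e_g^2) the orbital term is -0.4Δ₀ = -147 kJ/mol, with no excess pairing.
For low-spin the configuration is t2g^6 e_g^0: orbital energy -2.4 × 367 = -881 kJ/mol, and 2 additional pairs relative to high-spin add 494 kJ/mol, giving -387 kJ/mol.
Thus E(LS) − E(HS) = -240 kJ/mol.

-240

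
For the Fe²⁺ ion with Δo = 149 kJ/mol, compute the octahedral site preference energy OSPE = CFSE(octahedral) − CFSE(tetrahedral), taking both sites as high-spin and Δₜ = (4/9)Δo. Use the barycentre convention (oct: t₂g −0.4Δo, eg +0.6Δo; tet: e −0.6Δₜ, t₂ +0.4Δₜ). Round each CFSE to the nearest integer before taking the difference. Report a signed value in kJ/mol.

Fe sits in group 8; removing 2 electrons leaves Fe²⁺ with 8 − 2 = 6 d electrons.
Octahedral (high-spin): t2g^4 e_g^2, CFSE = 4(−0.4) + 2(+0.6) = -0.4Δo = -0.4 × 149 = -60 kJ/mol.
Tetrahedral: e^3 t2^3, CFSE = 3(−0.6) + 3(+0.4) = -0.6Δₜ = -0.6 × (4/9) × 149 = -40 kJ/mol.
OSPE = -60 − (-40) = -20 kJ/mol.

-20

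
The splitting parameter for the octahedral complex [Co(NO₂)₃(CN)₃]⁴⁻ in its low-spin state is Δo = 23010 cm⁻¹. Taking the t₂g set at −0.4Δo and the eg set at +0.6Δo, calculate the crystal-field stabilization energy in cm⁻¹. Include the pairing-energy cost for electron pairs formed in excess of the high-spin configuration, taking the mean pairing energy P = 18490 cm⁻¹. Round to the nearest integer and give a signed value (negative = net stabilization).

-22928

Ligand charges: 3×(-1) from NO₂⁻ and 3×(-1) from CN⁻ sum to -6; with overall charge -4, Co is +2.
Group 9 minus oxidation state +2 gives a d⁷ configuration for Co²⁺.
Configuration: t₂g⁶ eg¹.
Orbital CFSE = 6(-0.4) + 1(0.6) = -1.8Δo = -1.8 × 23010 = -41418 cm⁻¹.
Relative to high-spin t₂g⁵ eg² (2 paired), the low-spin configuration has 1 additional pair, contributing +1 × 18490 = +18490 cm⁻¹.
Combining: -41418 + 18490 = -22928 cm⁻¹.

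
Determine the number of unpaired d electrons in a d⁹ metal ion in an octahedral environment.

Configuration: t2g^6 e_g^3, giving 1 unpaired electron.

1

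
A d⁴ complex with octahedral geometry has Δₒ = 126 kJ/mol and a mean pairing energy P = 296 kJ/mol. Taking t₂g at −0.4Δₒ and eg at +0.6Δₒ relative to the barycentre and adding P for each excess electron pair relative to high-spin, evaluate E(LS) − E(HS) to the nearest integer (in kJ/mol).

High-spin: t₂g³ eg¹, CFSE = -0.6Δₒ = -76 kJ/mol.
Low-spin t₂g⁴ eg⁰ gives -1.6Δₒ = -202 kJ/mol, but forming 1 extra pair costs 1P = 296 kJ/mol, so E(LS) = -202 + 296 = 94 kJ/mol.
Thus E(LS) − E(HS) = 170 kJ/mol.

170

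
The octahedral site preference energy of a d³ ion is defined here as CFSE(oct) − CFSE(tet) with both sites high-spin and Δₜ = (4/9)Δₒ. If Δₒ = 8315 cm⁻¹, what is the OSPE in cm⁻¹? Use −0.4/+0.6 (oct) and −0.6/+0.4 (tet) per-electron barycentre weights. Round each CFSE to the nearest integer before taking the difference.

-7022

In an octahedral site d³ (HS) is t2g^3 e_g^0, giving CFSE(oct) = -1.2Δₒ = -9978 cm⁻¹.
In a tetrahedral site the filling is e^2 t2^1: CFSE(tet) = -0.8Δₜ = -0.8 × (4/9)(8315) = -2956 cm⁻¹.
OSPE = -9978 − (-2956) = -7022 cm⁻¹.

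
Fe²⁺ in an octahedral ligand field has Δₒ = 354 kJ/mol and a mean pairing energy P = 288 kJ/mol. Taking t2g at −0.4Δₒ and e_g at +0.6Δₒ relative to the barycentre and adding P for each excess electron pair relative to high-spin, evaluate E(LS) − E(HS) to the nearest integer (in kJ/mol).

-132

Fe²⁺: group 8, so d-count = 8 − 2 = 6.
High-spin: t2g^4 e_g^2, CFSE = -0.4Δₒ = -142 kJ/mol.
For low-spin the configuration is t2g^6 e_g^0: orbital energy -2.4 × 354 = -850 kJ/mol, and 2 additional pairs relative to high-spin add 576 kJ/mol, giving -274 kJ/mol.
E(LS) − E(HS) = -274 − (-142) = -132 kJ/mol.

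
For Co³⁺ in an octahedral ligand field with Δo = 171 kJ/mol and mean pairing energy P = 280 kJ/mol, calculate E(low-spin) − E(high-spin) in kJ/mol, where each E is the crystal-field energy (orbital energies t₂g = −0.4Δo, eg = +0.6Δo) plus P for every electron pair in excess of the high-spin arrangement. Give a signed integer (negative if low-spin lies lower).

Co is in group 9, so Co³⁺ is d⁶ (9 − 3 = 6).
High-spin d⁶ fills as t₂g⁴ eg² with CFSE 4(−0.4) + 2(+0.6) = -0.4Δo = -68 kJ/mol.
Low-spin: t₂g⁶ eg⁰, orbital CFSE = -2.4Δo = -410 kJ/mol; plus 2 excess pairs × P = +560 kJ/mol; total 150 kJ/mol.
E(LS) − E(HS) = 150 − (-68) = 218 kJ/mol.

218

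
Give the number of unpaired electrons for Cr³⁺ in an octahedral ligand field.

3

Cr is in group 6, so Cr³⁺ is d³ (6 − 3 = 3).
For octahedral d³ the high- and low-spin configurations coincide.
Configuration: t2g^3 e_g^0, giving 3 unpaired electrons.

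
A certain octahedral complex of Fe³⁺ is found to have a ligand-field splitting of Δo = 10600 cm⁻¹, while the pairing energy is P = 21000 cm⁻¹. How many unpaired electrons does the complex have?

Group 8 minus oxidation state +3 gives a d⁵ configuration for Fe³⁺.
Here Δo < P (10600 < 21000), so the high-spin state is favoured.
Filling d⁵ accordingly: t₂g³ eg².
Unpaired electrons: 5.

5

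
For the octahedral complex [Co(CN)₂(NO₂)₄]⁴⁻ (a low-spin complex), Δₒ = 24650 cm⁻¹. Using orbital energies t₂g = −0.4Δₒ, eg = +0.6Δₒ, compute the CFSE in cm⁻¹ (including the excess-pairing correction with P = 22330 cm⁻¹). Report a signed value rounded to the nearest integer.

-22040

Ligand charges: 2×(-1) from CN⁻ and 4×(-1) from NO₂⁻ sum to -6; with overall charge -4, Co is +2.
Co sits in group 9; removing 2 electrons leaves Co²⁺ with 9 − 2 = 7 d electrons.
Electron filling gives t₂g⁶ eg¹.
The orbital stabilization is -1.8Δₒ = -1.8 × 24650 = -44370 cm⁻¹.
Pairing penalty: 3 pairs vs 2 in the high-spin reference → 1 extra × P = 22330 cm⁻¹.
Overall CFSE = -44370 + 22330 = -22040 cm⁻¹.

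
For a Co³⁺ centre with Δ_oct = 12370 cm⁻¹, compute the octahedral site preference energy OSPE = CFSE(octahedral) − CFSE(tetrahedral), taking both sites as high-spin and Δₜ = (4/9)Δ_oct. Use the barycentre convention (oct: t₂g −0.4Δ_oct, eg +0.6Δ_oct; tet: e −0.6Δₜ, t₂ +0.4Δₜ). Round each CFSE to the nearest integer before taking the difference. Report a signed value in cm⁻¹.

-1649

Group 9 minus oxidation state +3 gives a d⁶ configuration for Co³⁺.
In an octahedral site d⁶ (HS) is t₂g⁴ eg², giving CFSE(oct) = -0.4Δ_oct = -4948 cm⁻¹.
Tetrahedral e³ t₂³ gives -0.6Δₜ = -0.6 × (4/9) × 12370 = -3299 cm⁻¹.
OSPE = CFSE(oct) − CFSE(tet) = -4948 − (-3299) = -1649 cm⁻¹.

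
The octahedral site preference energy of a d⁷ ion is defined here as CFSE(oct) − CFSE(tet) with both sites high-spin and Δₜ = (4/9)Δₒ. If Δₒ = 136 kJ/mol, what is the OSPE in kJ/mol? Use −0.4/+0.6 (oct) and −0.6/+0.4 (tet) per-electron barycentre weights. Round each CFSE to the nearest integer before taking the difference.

-36

Octahedral high-spin t₂g⁵ eg²: CFSE = -0.8 × 136 = -109 kJ/mol.
In a tetrahedral site the filling is e⁴ t₂³: CFSE(tet) = -1.2Δₜ = -1.2 × (4/9)(136) = -73 kJ/mol.
OSPE = CFSE(oct) − CFSE(tet) = -109 − (-73) = -36 kJ/mol.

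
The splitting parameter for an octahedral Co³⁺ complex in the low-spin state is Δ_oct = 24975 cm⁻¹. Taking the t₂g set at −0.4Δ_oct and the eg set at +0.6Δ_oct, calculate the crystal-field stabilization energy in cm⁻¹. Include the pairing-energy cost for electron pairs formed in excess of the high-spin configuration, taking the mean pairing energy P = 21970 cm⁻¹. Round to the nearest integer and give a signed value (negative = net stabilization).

Co³⁺: group 9, so d-count = 9 − 3 = 6.
The d⁶ electrons fill as t₂g⁶ eg⁰.
Orbital CFSE = 6(-0.4) + 0(0.6) = -2.4Δ_oct = -2.4 × 24975 = -59940 cm⁻¹.
Relative to high-spin t₂g⁴ eg² (1 paired), the low-spin configuration has 2 additional pairs, contributing +2 × 21970 = +43940 cm⁻¹.
Net CFSE = -59940 + 43940 = -16000 cm⁻¹.

-16000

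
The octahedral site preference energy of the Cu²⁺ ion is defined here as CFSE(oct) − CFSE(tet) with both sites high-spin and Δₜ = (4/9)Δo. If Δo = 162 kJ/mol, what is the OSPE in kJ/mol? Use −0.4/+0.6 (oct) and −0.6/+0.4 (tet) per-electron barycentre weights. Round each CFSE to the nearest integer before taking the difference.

Cu²⁺: group 11, so d-count = 11 − 2 = 9.
Octahedral high-spin t₂g⁶ eg³: CFSE = -0.6 × 162 = -97 kJ/mol.
In a tetrahedral site the filling is e⁴ t₂⁵: CFSE(tet) = -0.4Δₜ = -0.4 × (4/9)(162) = -29 kJ/mol.
OSPE = CFSE(oct) − CFSE(tet) = -97 − (-29) = -68 kJ/mol.

-68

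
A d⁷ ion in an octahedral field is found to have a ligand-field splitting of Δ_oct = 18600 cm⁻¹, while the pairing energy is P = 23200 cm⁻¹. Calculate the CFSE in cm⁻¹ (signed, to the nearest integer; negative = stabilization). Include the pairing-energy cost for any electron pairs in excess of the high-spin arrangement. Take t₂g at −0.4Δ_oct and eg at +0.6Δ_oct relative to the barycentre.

Here Δ_oct < P (18600 < 23200), so the high-spin state is favoured.
Configuration: t₂g⁵ eg².
Orbital CFSE = -0.8Δ_oct = -0.8 × 18600 = -14880 cm⁻¹.
High-spin has no excess pairs, so no pairing correction applies.

-14880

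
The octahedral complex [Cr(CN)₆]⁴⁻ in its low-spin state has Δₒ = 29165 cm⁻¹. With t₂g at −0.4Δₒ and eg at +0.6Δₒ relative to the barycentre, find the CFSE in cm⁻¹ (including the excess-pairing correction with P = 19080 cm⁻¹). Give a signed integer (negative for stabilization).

-27584

Each CN⁻ contributes -1; 6 × (-1) = -6. With overall charge -4, Cr is in the +2 oxidation state.
Cr is in group 6, so Cr²⁺ is d⁴ (6 − 2 = 4).
Configuration: t₂g⁴ eg⁰.
Orbital CFSE = 4(-0.4) + 0(0.6) = -1.6Δₒ = -1.6 × 29165 = -46664 cm⁻¹.
Relative to high-spin t₂g³ eg¹ (0 paired), the low-spin configuration has 1 additional pair, contributing +1 × 19080 = +19080 cm⁻¹.
Net CFSE = -46664 + 19080 = -27584 cm⁻¹.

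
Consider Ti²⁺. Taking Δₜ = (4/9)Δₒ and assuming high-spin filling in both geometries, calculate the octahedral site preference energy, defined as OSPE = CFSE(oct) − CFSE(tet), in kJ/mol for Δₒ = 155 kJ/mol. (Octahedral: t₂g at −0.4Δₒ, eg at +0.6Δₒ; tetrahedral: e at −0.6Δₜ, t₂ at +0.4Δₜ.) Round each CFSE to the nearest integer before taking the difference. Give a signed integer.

-41

Ti is in group 4, so Ti²⁺ is d² (4 − 2 = 2).
In an octahedral site d² (HS) is t2g^2 e_g^0, giving CFSE(oct) = -0.8Δₒ = -124 kJ/mol.
Tetrahedral: e^2 t2^0, CFSE = 2(−0.6) + 0(+0.4) = -1.2Δₜ = -1.2 × (4/9) × 155 = -83 kJ/mol.
OSPE = -124 − (-83) = -41 kJ/mol.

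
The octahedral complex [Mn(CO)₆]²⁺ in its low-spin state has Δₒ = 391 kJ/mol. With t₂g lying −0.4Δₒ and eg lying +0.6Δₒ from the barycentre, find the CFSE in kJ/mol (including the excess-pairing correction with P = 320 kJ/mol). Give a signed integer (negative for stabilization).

CO is neutral, so the +2 overall charge sits on Mn: oxidation state +2.
Group 7 minus oxidation state +2 gives a d⁵ configuration for Mn²⁺.
Configuration: t₂g⁵ eg⁰.
Orbital CFSE = 5(-0.4) + 0(0.6) = -2.0Δₒ = -2.0 × 391 = -782 kJ/mol.
Relative to high-spin t₂g³ eg² (0 paired), the low-spin configuration has 2 additional pairs, contributing +2 × 320 = +640 kJ/mol.
Net CFSE = -782 + 640 = -142 kJ/mol.

-142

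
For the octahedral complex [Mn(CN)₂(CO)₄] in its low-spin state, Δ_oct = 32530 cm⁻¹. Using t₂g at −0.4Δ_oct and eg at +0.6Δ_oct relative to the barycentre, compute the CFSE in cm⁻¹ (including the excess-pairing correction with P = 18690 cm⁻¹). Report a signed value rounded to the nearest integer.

-27680

Ligand charges: 2×(-1) from CN⁻ and 4×(+0) from CO sum to -2; with overall charge +0, Mn is +2.
Mn²⁺: group 7, so d-count = 7 − 2 = 5.
Electron filling gives t₂g⁵ eg⁰.
CFSE(orbital) = 5×(-0.4Δ_oct) + 0×(0.6Δ_oct) = -2.0Δ_oct; with Δ_oct = 32530 cm⁻¹ that is -65060 cm⁻¹.
Relative to high-spin t₂g³ eg² (0 paired), the low-spin configuration has 2 additional pairs, contributing +2 × 18690 = +37380 cm⁻¹.
Combining: -65060 + 37380 = -27680 cm⁻¹.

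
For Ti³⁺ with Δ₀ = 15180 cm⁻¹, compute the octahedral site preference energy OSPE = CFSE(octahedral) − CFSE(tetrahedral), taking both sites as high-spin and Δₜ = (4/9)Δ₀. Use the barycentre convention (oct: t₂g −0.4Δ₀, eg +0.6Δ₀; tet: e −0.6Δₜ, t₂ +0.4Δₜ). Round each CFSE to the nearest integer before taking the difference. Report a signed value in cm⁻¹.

Ti³⁺: group 4, so d-count = 4 − 3 = 1.
In an octahedral site d¹ (HS) is t2g^1 e_g^0, giving CFSE(oct) = -0.4Δ₀ = -6072 cm⁻¹.
Tetrahedral: e^1 t2^0, CFSE = 1(−0.6) + 0(+0.4) = -0.6Δₜ = -0.6 × (4/9) × 15180 = -4048 cm⁻¹.
OSPE = -6072 − (-4048) = -2024 cm⁻¹.

-2024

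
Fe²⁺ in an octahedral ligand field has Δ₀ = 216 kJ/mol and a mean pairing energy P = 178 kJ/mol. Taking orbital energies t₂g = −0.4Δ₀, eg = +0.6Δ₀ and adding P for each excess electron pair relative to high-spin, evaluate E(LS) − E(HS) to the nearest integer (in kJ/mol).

Fe sits in group 8; removing 2 electrons leaves Fe²⁺ with 8 − 2 = 6 d electrons.
In the high-spin limit (t₂g⁴ eg²) the orbital term is -0.4Δ₀ = -86 kJ/mol, with no excess pairing.
Low-spin: t₂g⁶ eg⁰, orbital CFSE = -2.4Δ₀ = -518 kJ/mol; plus 2 excess pairs × P = +356 kJ/mol; total -162 kJ/mol.
Thus E(LS) − E(HS) = -76 kJ/mol.

-76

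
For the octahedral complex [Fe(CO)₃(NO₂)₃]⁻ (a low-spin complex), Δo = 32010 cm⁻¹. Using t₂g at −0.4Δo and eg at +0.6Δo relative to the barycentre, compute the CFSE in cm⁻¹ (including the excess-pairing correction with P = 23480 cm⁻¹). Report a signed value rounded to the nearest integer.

-29864

Ligand charges: 3×(+0) from CO and 3×(-1) from NO₂⁻ sum to -3; with overall charge -1, Fe is +2.
Group 8 minus oxidation state +2 gives a d⁶ configuration for Fe²⁺.
Electron filling gives t₂g⁶ eg⁰.
The orbital stabilization is -2.4Δo = -2.4 × 32010 = -76824 cm⁻¹.
Pairing penalty: 3 pairs vs 1 in the high-spin reference → 2 extra × P = 46960 cm⁻¹.
Overall CFSE = -76824 + 46960 = -29864 cm⁻¹.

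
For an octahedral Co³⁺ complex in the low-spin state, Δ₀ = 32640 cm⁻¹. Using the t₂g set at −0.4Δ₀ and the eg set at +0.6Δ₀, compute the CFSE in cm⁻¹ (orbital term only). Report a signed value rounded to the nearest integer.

-78336

Co³⁺: group 9, so d-count = 9 − 3 = 6.
Electron filling gives t₂g⁶ eg⁰.
Orbital CFSE = 6(-0.4) + 0(0.6) = -2.4Δ₀ = -2.4 × 32640 = -78336 cm⁻¹.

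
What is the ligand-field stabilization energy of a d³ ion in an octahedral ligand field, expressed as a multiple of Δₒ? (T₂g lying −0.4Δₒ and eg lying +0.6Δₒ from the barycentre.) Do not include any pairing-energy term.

Configuration: t₂g³ eg⁰.
CFSE = 3(-0.4Δₒ) + 0(0.6Δₒ) = -1.2Δₒ + 0.0Δₒ = -1.2Δₒ.

-1.2 Δₒ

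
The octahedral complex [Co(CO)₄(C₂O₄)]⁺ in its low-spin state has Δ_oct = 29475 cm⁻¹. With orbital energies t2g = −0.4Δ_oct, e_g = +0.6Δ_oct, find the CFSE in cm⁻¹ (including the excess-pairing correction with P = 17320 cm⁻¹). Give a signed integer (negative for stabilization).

-36100

Ligand charges: 4×(+0) from CO and 1×(-2) from C₂O₄²⁻ sum to -2; with overall charge +1, Co is +3.
Group 9 minus oxidation state +3 gives a d⁶ configuration for Co³⁺.
Electron filling gives t2g^6 e_g^0.
Orbital CFSE = 6(-0.4) + 0(0.6) = -2.4Δ_oct = -2.4 × 29475 = -70740 cm⁻¹.
High-spin d⁶ would be t2g^4 e_g^2 with 1 pair; low-spin has 3, so 2 excess pairs cost +2P = +34640 cm⁻¹.
Overall CFSE = -70740 + 34640 = -36100 cm⁻¹.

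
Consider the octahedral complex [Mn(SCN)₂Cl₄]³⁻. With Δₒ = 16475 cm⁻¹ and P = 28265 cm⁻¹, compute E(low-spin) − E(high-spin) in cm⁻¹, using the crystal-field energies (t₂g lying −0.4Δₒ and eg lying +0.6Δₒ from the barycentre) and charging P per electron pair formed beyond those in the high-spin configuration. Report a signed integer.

11790

Ligand charges: 2×(-1) from SCN⁻ and 4×(-1) from Cl⁻ sum to -6; with overall charge -3, Mn is +3.
Mn is in group 7, so Mn³⁺ is d⁴ (7 − 3 = 4).
In the high-spin limit (t₂g³ eg¹) the orbital term is -0.6Δₒ = -9885 cm⁻¹, with no excess pairing.
Low-spin: t₂g⁴ eg⁰, orbital CFSE = -1.6Δₒ = -26360 cm⁻¹; plus 1 excess pair × P = +28265 cm⁻¹; total 1905 cm⁻¹.
E(LS) − E(HS) = 1905 − (-9885) = 11790 cm⁻¹.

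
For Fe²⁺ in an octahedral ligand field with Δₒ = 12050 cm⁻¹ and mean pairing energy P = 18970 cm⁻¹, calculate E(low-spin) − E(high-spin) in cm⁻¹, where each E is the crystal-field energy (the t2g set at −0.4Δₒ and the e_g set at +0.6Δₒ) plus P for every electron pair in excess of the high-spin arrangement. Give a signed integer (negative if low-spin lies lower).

13840

Fe sits in group 8; removing 2 electrons leaves Fe²⁺ with 8 − 2 = 6 d electrons.
High-spin d⁶ fills as t2g^4 e_g^2 with CFSE 4(−0.4) + 2(+0.6) = -0.4Δₒ = -4820 cm⁻¹.
For low-spin the configuration is t2g^6 e_g^0: orbital energy -2.4 × 12050 = -28920 cm⁻¹, and 2 additional pairs relative to high-spin add 37940 cm⁻¹, giving 9020 cm⁻¹.
Thus E(LS) − E(HS) = 13840 cm⁻¹.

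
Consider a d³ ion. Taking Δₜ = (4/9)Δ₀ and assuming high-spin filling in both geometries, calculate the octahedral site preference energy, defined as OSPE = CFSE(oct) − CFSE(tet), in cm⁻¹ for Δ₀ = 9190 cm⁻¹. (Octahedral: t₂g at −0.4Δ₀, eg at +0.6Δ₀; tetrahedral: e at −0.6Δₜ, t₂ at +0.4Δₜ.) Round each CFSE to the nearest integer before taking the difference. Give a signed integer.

-7760

Octahedral (high-spin): t₂g³ eg⁰, CFSE = 3(−0.4) + 0(+0.6) = -1.2Δ₀ = -1.2 × 9190 = -11028 cm⁻¹.
Tetrahedral e² t₂¹ gives -0.8Δₜ = -0.8 × (4/9) × 9190 = -3268 cm⁻¹.
OSPE = CFSE(oct) − CFSE(tet) = -11028 − (-3268) = -7760 cm⁻¹.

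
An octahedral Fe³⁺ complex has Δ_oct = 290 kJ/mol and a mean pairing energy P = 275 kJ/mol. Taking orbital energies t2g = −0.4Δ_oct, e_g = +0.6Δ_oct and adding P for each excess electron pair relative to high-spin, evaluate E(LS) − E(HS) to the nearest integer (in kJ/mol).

-30

Fe sits in group 8; removing 3 electrons leaves Fe³⁺ with 8 − 3 = 5 d electrons.
High-spin d⁵ fills as t2g^3 e_g^2 with CFSE 3(−0.4) + 2(+0.6) = 0.0Δ_oct = 0 kJ/mol.
Low-spin: t2g^5 e_g^0, orbital CFSE = -2.0Δ_oct = -580 kJ/mol; plus 2 excess pairs × P = +550 kJ/mol; total -30 kJ/mol.
Thus E(LS) − E(HS) = -30 kJ/mol.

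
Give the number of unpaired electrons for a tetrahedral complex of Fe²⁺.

4

Fe is in group 8, so Fe²⁺ is d⁶ (8 − 2 = 6).
Tetrahedral fields are weak (Δₜ ≈ 4/9 Δₒ), so electrons fill high-spin.
Configuration: e^3 t2^3, giving 4 unpaired electrons.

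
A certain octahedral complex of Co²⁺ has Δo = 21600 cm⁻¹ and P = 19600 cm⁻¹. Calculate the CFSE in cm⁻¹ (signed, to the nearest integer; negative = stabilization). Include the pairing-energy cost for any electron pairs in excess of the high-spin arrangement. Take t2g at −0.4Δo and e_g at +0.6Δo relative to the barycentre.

-19280

Co²⁺: group 9, so d-count = 9 − 2 = 7.
Here Δo > P (21600 > 19600), so the low-spin state is favoured.
Configuration: t2g^6 e_g^1.
Orbital CFSE = -1.8Δo = -1.8 × 21600 = -38880 cm⁻¹.
Excess pairs vs high-spin: 3 − 2 = 1; pairing cost = +19600 cm⁻¹.
Net CFSE = -38880 + 19600 = -19280 cm⁻¹.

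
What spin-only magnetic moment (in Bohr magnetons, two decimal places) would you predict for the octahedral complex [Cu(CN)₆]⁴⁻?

1.73 Bohr magnetons

Each CN⁻ contributes -1; 6 × (-1) = -6. With overall charge -4, Cu is in the +2 oxidation state.
Cu is in group 11, so Cu²⁺ is d⁹ (11 − 2 = 9).
For octahedral d⁹ the high- and low-spin configurations coincide.
Configuration: t2g^6 e_g^3 → 1 unpaired electron.
μ(spin-only) = √[1(1+2)] = √3 ≈ 1.73 Bohr magnetons.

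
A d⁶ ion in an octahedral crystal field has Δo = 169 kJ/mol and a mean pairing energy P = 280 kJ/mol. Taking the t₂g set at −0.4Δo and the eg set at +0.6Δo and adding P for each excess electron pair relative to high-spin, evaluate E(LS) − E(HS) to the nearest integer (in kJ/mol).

222

High-spin d⁶ fills as t₂g⁴ eg² with CFSE 4(−0.4) + 2(+0.6) = -0.4Δo = -68 kJ/mol.
Low-spin: t₂g⁶ eg⁰, orbital CFSE = -2.4Δo = -406 kJ/mol; plus 2 excess pairs × P = +560 kJ/mol; total 154 kJ/mol.
Thus E(LS) − E(HS) = 222 kJ/mol.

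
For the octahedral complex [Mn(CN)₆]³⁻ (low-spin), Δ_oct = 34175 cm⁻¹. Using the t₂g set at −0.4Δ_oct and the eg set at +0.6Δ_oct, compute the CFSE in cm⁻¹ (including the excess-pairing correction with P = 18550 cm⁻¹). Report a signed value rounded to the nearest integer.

-36130

Each CN⁻ contributes -1; 6 × (-1) = -6. With overall charge -3, Mn is in the +3 oxidation state.
Group 7 minus oxidation state +3 gives a d⁴ configuration for Mn³⁺.
The d⁴ electrons fill as t₂g⁴ eg⁰.
CFSE(orbital) = 4×(-0.4Δ_oct) + 0×(0.6Δ_oct) = -1.6Δ_oct; with Δ_oct = 34175 cm⁻¹ that is -54680 cm⁻¹.
Pairing penalty: 1 pair vs 0 in the high-spin reference → 1 extra × P = 18550 cm⁻¹.
Net CFSE = -54680 + 18550 = -36130 cm⁻¹.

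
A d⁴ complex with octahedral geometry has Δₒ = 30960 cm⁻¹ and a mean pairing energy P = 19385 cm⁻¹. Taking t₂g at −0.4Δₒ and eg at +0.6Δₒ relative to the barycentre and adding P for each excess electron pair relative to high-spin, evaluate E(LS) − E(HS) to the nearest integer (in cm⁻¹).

-11575

High-spin d⁴ fills as t₂g³ eg¹ with CFSE 3(−0.4) + 1(+0.6) = -0.6Δₒ = -18576 cm⁻¹.
For low-spin the configuration is t₂g⁴ eg⁰: orbital energy -1.6 × 30960 = -49536 cm⁻¹, and 1 additional pair relative to high-spin adds 19385 cm⁻¹, giving -30151 cm⁻¹.
Thus E(LS) − E(HS) = -11575 cm⁻¹.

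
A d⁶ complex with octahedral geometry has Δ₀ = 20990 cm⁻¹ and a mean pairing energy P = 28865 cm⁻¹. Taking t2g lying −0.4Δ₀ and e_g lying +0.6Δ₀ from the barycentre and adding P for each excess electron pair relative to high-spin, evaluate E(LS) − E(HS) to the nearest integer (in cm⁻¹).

15750

In the high-spin limit (t2g^4 e_g^2) the orbital term is -0.4Δ₀ = -8396 cm⁻¹, with no excess pairing.
Low-spin: t2g^6 e_g^0, orbital CFSE = -2.4Δ₀ = -50376 cm⁻¹; plus 2 excess pairs × P = +57730 cm⁻¹; total 7354 cm⁻¹.
Thus E(LS) − E(HS) = 15750 cm⁻¹.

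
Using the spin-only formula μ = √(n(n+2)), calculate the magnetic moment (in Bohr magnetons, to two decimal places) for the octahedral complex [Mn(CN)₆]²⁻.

3.87 Bohr magnetons

Each CN⁻ contributes -1; 6 × (-1) = -6. With overall charge -2, Mn is in the +4 oxidation state.
Mn is in group 7, so Mn⁴⁺ is d³ (7 − 4 = 3).
Configuration: t₂g³ eg⁰ → 3 unpaired electrons.
μ(spin-only) = √[3(3+2)] = √15 ≈ 3.87 Bohr magnetons.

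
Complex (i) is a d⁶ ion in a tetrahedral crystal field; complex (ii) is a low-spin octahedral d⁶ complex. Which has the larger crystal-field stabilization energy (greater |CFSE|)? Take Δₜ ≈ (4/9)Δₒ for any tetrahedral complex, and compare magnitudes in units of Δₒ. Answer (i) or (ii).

(i): Tetrahedral splitting is small, so the complex is high-spin; e³ t₂³, CFSE = -0.6Δₜ ≈ -0.27Δₒ.
(ii): t₂g⁶ eg⁰, CFSE = -2.4Δₒ.
So (ii) has the larger |CFSE|.

(ii)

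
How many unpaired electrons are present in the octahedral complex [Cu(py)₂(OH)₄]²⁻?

Ligand charges: 2×(+0) from py and 4×(-1) from OH⁻ sum to -4; with overall charge -2, Cu is +2.
Group 11 minus oxidation state +2 gives a d⁹ configuration for Cu²⁺.
Configuration: t2g^6 e_g^3, giving 1 unpaired electron.

1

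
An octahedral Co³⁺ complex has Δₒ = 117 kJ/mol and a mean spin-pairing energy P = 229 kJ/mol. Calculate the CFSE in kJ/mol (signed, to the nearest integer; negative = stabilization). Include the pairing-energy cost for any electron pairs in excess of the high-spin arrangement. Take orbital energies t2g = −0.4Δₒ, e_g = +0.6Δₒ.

-47

Co sits in group 9; removing 3 electrons leaves Co³⁺ with 9 − 3 = 6 d electrons.
Here Δₒ < P (117 < 229), so the high-spin state is favoured.
Filling d⁶ accordingly: t2g^4 e_g^2.
Orbital CFSE = -0.4Δₒ = -0.4 × 117 = -47 kJ/mol.
High-spin has no excess pairs, so no pairing correction applies.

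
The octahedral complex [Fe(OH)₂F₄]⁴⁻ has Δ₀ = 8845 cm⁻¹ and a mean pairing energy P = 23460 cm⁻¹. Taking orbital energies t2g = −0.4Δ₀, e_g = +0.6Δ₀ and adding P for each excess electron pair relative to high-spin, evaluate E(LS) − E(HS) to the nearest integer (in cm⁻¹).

Ligand charges: 2×(-1) from OH⁻ and 4×(-1) from F⁻ sum to -6; with overall charge -4, Fe is +2.
Fe²⁺: group 8, so d-count = 8 − 2 = 6.
In the high-spin limit (t2g^4 e_g^2) the orbital term is -0.4Δ₀ = -3538 cm⁻¹, with no excess pairing.
Low-spin: t2g^6 e_g^0, orbital CFSE = -2.4Δ₀ = -21228 cm⁻¹; plus 2 excess pairs × P = +46920 cm⁻¹; total 25692 cm⁻¹.
Thus E(LS) − E(HS) = 29230 cm⁻¹.

29230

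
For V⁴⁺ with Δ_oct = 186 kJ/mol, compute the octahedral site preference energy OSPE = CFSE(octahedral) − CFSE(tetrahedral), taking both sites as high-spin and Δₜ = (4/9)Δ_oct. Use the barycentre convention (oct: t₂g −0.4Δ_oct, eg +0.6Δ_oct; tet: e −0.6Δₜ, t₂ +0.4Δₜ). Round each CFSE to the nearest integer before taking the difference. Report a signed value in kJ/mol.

-24

V sits in group 5; removing 4 electrons leaves V⁴⁺ with 5 − 4 = 1 d electrons.
Octahedral high-spin t₂g¹ eg⁰: CFSE = -0.4 × 186 = -74 kJ/mol.
In a tetrahedral site the filling is e¹ t₂⁰: CFSE(tet) = -0.6Δₜ = -0.6 × (4/9)(186) = -50 kJ/mol.
OSPE = -74 − (-50) = -24 kJ/mol.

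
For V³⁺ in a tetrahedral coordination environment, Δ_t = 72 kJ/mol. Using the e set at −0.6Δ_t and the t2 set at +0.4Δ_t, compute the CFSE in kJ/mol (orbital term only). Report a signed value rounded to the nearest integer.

-86

V sits in group 5; removing 3 electrons leaves V³⁺ with 5 − 3 = 2 d electrons.
With tetrahedral geometry the complex is necessarily high-spin.
Configuration: e^2 t2^0.
CFSE(orbital) = 2×(-0.6Δ_t) + 0×(0.4Δ_t) = -1.2Δ_t; with Δ_t = 72 kJ/mol that is -86 kJ/mol.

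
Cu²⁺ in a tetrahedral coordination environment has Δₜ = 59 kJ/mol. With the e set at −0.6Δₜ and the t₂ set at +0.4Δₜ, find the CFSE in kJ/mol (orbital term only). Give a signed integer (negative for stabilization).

-24

Cu²⁺: group 11, so d-count = 11 − 2 = 9.
With tetrahedral geometry the complex is necessarily high-spin.
The d⁹ electrons fill as e⁴ t₂⁵.
Orbital CFSE = 4(-0.6) + 5(0.4) = -0.4Δₜ = -0.4 × 59 = -24 kJ/mol.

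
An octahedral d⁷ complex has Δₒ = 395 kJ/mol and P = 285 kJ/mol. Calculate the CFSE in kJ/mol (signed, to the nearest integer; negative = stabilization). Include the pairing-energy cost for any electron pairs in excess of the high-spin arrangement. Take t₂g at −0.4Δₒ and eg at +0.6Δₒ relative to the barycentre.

-426

Since Δₒ = 395 kJ/mol > P = 285 kJ/mol, the complex adopts the low-spin configuration.
Filling d⁷ accordingly: t₂g⁶ eg¹.
Orbital CFSE = -1.8Δₒ = -1.8 × 395 = -711 kJ/mol.
Excess pairs vs high-spin: 3 − 2 = 1; pairing cost = +285 kJ/mol.
Net CFSE = -711 + 285 = -426 kJ/mol.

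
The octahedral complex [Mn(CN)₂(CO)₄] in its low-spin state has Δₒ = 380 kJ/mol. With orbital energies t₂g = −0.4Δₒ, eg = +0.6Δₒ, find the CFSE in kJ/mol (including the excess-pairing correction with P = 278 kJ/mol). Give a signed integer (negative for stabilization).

-204

Ligand charges: 2×(-1) from CN⁻ and 4×(+0) from CO sum to -2; with overall charge +0, Mn is +2.
Mn is in group 7, so Mn²⁺ is d⁵ (7 − 2 = 5).
Configuration: t₂g⁵ eg⁰.
CFSE(orbital) = 5×(-0.4Δₒ) + 0×(0.6Δₒ) = -2.0Δₒ; with Δₒ = 380 kJ/mol that is -760 kJ/mol.
High-spin d⁵ would be t₂g³ eg² with 0 pairs; low-spin has 2, so 2 excess pairs cost +2P = +556 kJ/mol.
Net CFSE = -760 + 556 = -204 kJ/mol.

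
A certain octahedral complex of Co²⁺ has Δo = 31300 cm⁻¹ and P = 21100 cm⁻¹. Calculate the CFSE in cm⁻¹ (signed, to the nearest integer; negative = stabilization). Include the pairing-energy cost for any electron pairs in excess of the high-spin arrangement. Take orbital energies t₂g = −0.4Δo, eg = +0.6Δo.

Group 9 minus oxidation state +2 gives a d⁷ configuration for Co²⁺.
Since Δo = 31300 cm⁻¹ > P = 21100 cm⁻¹, the complex adopts the low-spin configuration.
Configuration: t₂g⁶ eg¹.
Orbital CFSE = -1.8Δo = -1.8 × 31300 = -56340 cm⁻¹.
Excess pairs vs high-spin: 3 − 2 = 1; pairing cost = +21100 cm⁻¹.
Net CFSE = -56340 + 21100 = -35240 cm⁻¹.

-35240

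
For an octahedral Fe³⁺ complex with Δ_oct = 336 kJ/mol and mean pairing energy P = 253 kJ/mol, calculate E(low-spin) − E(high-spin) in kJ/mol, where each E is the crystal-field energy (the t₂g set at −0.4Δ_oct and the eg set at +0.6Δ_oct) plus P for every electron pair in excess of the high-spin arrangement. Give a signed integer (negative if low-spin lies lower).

-166

Fe³⁺: group 8, so d-count = 8 − 3 = 5.
High-spin: t₂g³ eg², CFSE = 0.0Δ_oct = 0 kJ/mol.
For low-spin the configuration is t₂g⁵ eg⁰: orbital energy -2.0 × 336 = -672 kJ/mol, and 2 additional pairs relative to high-spin add 506 kJ/mol, giving -166 kJ/mol.
E(LS) − E(HS) = -166 − (0) = -166 kJ/mol.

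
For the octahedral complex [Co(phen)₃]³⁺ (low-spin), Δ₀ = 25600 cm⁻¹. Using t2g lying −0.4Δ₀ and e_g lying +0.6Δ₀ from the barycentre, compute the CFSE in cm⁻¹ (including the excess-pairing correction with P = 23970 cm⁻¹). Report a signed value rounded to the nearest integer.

phen is neutral, so the +3 overall charge sits on Co: oxidation state +3.
Co sits in group 9; removing 3 electrons leaves Co³⁺ with 9 − 3 = 6 d electrons.
Configuration: t2g^6 e_g^0.
Orbital CFSE = 6(-0.4) + 0(0.6) = -2.4Δ₀ = -2.4 × 25600 = -61440 cm⁻¹.
Relative to high-spin t2g^4 e_g^2 (1 paired), the low-spin configuration has 2 additional pairs, contributing +2 × 23970 = +47940 cm⁻¹.
Combining: -61440 + 47940 = -13500 cm⁻¹.

-13500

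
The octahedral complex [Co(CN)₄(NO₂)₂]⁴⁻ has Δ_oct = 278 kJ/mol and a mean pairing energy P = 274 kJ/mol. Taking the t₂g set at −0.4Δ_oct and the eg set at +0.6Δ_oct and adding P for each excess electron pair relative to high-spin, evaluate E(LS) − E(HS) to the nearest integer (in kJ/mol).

Ligand charges: 4×(-1) from CN⁻ and 2×(-1) from NO₂⁻ sum to -6; with overall charge -4, Co is +2.
Co²⁺: group 9, so d-count = 9 − 2 = 7.
High-spin: t₂g⁵ eg², CFSE = -0.8Δ_oct = -222 kJ/mol.
For low-spin the configuration is t₂g⁶ eg¹: orbital energy -1.8 × 278 = -500 kJ/mol, and 1 additional pair relative to high-spin adds 274 kJ/mol, giving -226 kJ/mol.
The difference is -226 − (-222) = -4 kJ/mol, so low-spin lies lower.

-4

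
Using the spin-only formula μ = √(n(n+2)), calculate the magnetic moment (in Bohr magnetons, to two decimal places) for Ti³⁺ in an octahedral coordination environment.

Ti sits in group 4; removing 3 electrons leaves Ti³⁺ with 4 − 3 = 1 d electrons.
Configuration: t₂g¹ eg⁰ → 1 unpaired electron.
μ(spin-only) = √[1(1+2)] = √3 ≈ 1.73 Bohr magnetons.

1.73 Bohr magnetons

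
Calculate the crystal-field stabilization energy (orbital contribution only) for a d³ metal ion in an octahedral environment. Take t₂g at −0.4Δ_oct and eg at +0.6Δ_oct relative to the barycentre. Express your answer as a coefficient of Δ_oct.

Configuration: t₂g³ eg⁰.
CFSE = 3(-0.4Δ_oct) + 0(0.6Δ_oct) = -1.2Δ_oct + 0.0Δ_oct = -1.2Δ_oct.

-1.2 Δ_oct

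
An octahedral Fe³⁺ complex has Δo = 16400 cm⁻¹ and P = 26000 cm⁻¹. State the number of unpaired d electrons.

Group 8 minus oxidation state +3 gives a d⁵ configuration for Fe³⁺.
With Δo < P the complex is high-spin.
That gives t2g^3 e_g^2.
Unpaired electrons: 5.

5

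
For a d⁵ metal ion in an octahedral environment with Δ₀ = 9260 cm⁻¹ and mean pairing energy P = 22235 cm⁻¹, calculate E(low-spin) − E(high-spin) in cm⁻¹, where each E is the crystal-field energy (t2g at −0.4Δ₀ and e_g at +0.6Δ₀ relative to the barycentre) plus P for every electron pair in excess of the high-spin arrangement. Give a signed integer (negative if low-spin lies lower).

25950

High-spin d⁵ fills as t2g^3 e_g^2 with CFSE 3(−0.4) + 2(+0.6) = 0.0Δ₀ = 0 cm⁻¹.
Low-spin t2g^5 e_g^0 gives -2.0Δ₀ = -18520 cm⁻¹, but forming 2 extra pairs costs 2P = 44470 cm⁻¹, so E(LS) = -18520 + 44470 = 25950 cm⁻¹.
Thus E(LS) − E(HS) = 25950 cm⁻¹.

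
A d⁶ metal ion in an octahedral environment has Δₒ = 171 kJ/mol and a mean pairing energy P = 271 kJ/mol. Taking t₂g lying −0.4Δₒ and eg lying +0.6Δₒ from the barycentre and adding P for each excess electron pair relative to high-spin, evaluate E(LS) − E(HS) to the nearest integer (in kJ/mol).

200

In the high-spin limit (t₂g⁴ eg²) the orbital term is -0.4Δₒ = -68 kJ/mol, with no excess pairing.
Low-spin: t₂g⁶ eg⁰, orbital CFSE = -2.4Δₒ = -410 kJ/mol; plus 2 excess pairs × P = +542 kJ/mol; total 132 kJ/mol.
Thus E(LS) − E(HS) = 200 kJ/mol.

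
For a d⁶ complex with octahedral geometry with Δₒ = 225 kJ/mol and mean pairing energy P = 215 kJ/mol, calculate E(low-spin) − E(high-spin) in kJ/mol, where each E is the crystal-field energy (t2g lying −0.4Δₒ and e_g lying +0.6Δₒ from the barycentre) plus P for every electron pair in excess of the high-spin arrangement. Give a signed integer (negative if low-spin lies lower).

-20

In the high-spin limit (t2g^4 e_g^2) the orbital term is -0.4Δₒ = -90 kJ/mol, with no excess pairing.
Low-spin: t2g^6 e_g^0, orbital CFSE = -2.4Δₒ = -540 kJ/mol; plus 2 excess pairs × P = +430 kJ/mol; total -110 kJ/mol.
Thus E(LS) − E(HS) = -20 kJ/mol.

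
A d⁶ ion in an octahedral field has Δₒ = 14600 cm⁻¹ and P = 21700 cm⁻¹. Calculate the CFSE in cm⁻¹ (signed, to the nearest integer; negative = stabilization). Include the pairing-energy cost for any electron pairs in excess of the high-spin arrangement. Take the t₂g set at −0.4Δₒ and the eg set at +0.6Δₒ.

Since Δₒ = 14600 cm⁻¹ < P = 21700 cm⁻¹, the complex adopts the high-spin configuration.
Filling d⁶ accordingly: t₂g⁴ eg².
Orbital CFSE = -0.4Δₒ = -0.4 × 14600 = -5840 cm⁻¹.
High-spin has no excess pairs, so no pairing correction applies.

-5840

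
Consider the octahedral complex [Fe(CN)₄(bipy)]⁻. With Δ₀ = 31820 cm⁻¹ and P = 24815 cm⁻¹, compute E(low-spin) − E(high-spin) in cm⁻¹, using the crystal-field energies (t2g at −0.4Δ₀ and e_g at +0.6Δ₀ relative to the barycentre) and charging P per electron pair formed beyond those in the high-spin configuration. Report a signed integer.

Ligand charges: 4×(-1) from CN⁻ and 1×(+0) from bipy sum to -4; with overall charge -1, Fe is +3.
Fe is in group 8, so Fe³⁺ is d⁵ (8 − 3 = 5).
High-spin d⁵ fills as t2g^3 e_g^2 with CFSE 3(−0.4) + 2(+0.6) = 0.0Δ₀ = 0 cm⁻¹.
Low-spin t2g^5 e_g^0 gives -2.0Δ₀ = -63640 cm⁻¹, but forming 2 extra pairs costs 2P = 49630 cm⁻¹, so E(LS) = -63640 + 49630 = -14010 cm⁻¹.
Thus E(LS) − E(HS) = -14010 cm⁻¹.

-14010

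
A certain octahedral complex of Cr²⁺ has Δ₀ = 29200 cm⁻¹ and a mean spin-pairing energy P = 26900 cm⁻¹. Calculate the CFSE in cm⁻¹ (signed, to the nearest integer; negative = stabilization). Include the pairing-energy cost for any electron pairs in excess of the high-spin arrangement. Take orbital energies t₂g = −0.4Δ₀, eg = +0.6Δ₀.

-19820

Cr is in group 6, so Cr²⁺ is d⁴ (6 − 2 = 4).
With Δ₀ > P the complex is low-spin.
Filling d⁴ accordingly: t₂g⁴ eg⁰.
Orbital CFSE = -1.6Δ₀ = -1.6 × 29200 = -46720 cm⁻¹.
Excess pairs vs high-spin: 1 − 0 = 1; pairing cost = +26900 cm⁻¹.
Net CFSE = -46720 + 26900 = -19820 cm⁻¹.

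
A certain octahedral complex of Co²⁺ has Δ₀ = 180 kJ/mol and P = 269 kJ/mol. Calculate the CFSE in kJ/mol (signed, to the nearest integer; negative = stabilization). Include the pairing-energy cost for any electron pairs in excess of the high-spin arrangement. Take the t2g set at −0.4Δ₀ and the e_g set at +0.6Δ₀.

-144

Group 9 minus oxidation state +2 gives a d⁷ configuration for Co²⁺.
Here Δ₀ < P (180 < 269), so the high-spin state is favoured.
Filling d⁷ accordingly: t2g^5 e_g^2.
Orbital CFSE = -0.8Δ₀ = -0.8 × 180 = -144 kJ/mol.
High-spin has no excess pairs, so no pairing correction applies.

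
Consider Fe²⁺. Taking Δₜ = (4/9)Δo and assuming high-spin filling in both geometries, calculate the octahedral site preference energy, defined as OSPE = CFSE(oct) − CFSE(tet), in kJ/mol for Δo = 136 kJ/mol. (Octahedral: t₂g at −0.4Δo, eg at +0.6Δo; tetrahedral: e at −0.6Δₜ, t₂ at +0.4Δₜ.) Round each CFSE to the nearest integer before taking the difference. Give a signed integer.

-18

Group 8 minus oxidation state +2 gives a d⁶ configuration for Fe²⁺.
Octahedral high-spin t₂g⁴ eg²: CFSE = -0.4 × 136 = -54 kJ/mol.
Tetrahedral: e³ t₂³, CFSE = 3(−0.6) + 3(+0.4) = -0.6Δₜ = -0.6 × (4/9) × 136 = -36 kJ/mol.
OSPE = CFSE(oct) − CFSE(tet) = -54 − (-36) = -18 kJ/mol.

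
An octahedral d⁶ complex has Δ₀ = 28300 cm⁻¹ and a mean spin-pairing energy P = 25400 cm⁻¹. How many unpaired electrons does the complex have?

0

With Δ₀ > P the complex is low-spin.
That gives t₂g⁶ eg⁰.
Unpaired electrons: 0.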